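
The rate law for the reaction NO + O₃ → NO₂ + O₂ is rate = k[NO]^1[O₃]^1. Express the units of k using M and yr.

M⁻¹·yr⁻¹

Step 1: Overall order = 1 + 1 = 2.
Step 2: rate has units M·yr⁻¹; [NO]^1[O₃]^1 has units M^2.
Step 3: k = rate/([NO]^1[O₃]^1), so units of k = M^(1-2)·yr⁻¹ = M⁻¹·yr⁻¹.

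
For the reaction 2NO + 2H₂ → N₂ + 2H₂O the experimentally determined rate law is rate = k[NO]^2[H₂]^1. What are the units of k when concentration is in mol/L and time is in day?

(mol/L)⁻²·day⁻¹

Step 1: Overall order = 2 + 1 = 3.
Step 2: rate has units mol/L·day⁻¹; [NO]^2[H₂]^1 has units (mol/L)^3.
Step 3: k = rate/([NO]^2[H₂]^1), so units of k = (mol/L)^(1-3)·day⁻¹ = (mol/L)⁻²·day⁻¹.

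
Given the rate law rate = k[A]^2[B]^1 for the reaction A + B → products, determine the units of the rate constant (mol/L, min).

(mol/L)⁻²·min⁻¹

Step 1: Overall order = 2 + 1 = 3.
Step 2: rate has units mol/L·min⁻¹; [A]^2[B]^1 has units (mol/L)^3.
Step 3: k = rate/([A]^2[B]^1), so units of k = (mol/L)^(1-3)·min⁻¹ = (mol/L)⁻²·min⁻¹.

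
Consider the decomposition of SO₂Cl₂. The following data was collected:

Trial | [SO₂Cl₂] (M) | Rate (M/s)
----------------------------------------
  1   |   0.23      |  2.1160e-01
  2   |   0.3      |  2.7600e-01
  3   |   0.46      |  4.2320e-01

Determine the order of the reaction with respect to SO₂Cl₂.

first order (1)

Step 1: Compare trials to find order n where rate₂/rate₁ = ([SO₂Cl₂]₂/[SO₂Cl₂]₁)^n
Step 2: rate₂/rate₁ = 2.7600e-01/2.1160e-01 = 1.304
Step 3: [SO₂Cl₂]₂/[SO₂Cl₂]₁ = 0.3/0.23 = 1.304
Step 4: n = ln(1.304)/ln(1.304) = 1.00 ≈ 1
Step 5: The reaction is first order in SO₂Cl₂.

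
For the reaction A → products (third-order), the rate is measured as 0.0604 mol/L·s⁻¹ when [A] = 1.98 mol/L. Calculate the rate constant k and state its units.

0.007781 (mol/L)⁻²·s⁻¹

Step 1: rate = k[A]^3, so k = rate / [A]^3.
Step 2: k = 0.0604 / (1.98)^3 = 0.0604 / 7.762.
Step 3: k = 0.007781 (mol/L)⁻²·s⁻¹.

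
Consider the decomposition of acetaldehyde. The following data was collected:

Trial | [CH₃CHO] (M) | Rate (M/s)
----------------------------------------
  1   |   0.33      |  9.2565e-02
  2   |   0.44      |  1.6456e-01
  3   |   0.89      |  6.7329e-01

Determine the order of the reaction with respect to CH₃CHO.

second order (2)

Step 1: Compare trials to find order n where rate₂/rate₁ = ([CH₃CHO]₂/[CH₃CHO]₁)^n
Step 2: rate₂/rate₁ = 1.6456e-01/9.2565e-02 = 1.778
Step 3: [CH₃CHO]₂/[CH₃CHO]₁ = 0.44/0.33 = 1.333
Step 4: n = ln(1.778)/ln(1.333) = 2.00 ≈ 2
Step 5: The reaction is second order in CH₃CHO.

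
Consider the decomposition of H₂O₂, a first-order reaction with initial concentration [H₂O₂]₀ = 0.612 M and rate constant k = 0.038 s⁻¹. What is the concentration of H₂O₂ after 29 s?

0.2033 M

Step 1: For a first-order reaction: [H₂O₂] = [H₂O₂]₀ × e^(-kt)
Step 2: [H₂O₂] = 0.612 × e^(-0.038 × 29)
Step 3: [H₂O₂] = 0.612 × e^(-1.102)
Step 4: [H₂O₂] = 0.612 × 0.332206 = 0.2033 M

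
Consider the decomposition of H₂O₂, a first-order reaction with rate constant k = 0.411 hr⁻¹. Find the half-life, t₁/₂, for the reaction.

1.686 hr

Step 1: For a first-order reaction, t₁/₂ = ln(2)/k
Step 2: t₁/₂ = ln(2)/0.411
Step 3: t₁/₂ = 0.6931/0.411 = 1.686 hr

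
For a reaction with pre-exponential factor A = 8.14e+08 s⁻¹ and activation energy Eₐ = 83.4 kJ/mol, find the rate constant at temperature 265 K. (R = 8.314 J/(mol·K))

2.96e-08 s⁻¹

Step 1: Use the Arrhenius equation: k = A × exp(-Eₐ/RT)
Step 2: Convert Eₐ to J/mol: 83.4 kJ/mol = 83400 J/mol
Step 3: Calculate the exponent: -Eₐ/(RT) = -83400/(8.314 × 265) = -37.85386
Step 4: k = 8.14e+08 × exp(-37.85386)
Step 5: k = 8.14e+08 × 3.63310e-17 = 2.9573e-08 s⁻¹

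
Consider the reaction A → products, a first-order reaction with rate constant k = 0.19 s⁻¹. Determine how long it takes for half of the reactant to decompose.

3.648 s

Step 1: For a first-order reaction, t₁/₂ = ln(2)/k
Step 2: t₁/₂ = ln(2)/0.19
Step 3: t₁/₂ = 0.6931/0.19 = 3.648 s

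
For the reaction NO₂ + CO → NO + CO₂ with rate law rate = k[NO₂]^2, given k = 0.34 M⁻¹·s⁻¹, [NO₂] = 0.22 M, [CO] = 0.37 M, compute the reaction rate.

0.01646 M/s

Step 1: The rate law is rate = k[NO₂]^2
Step 2: Note that the rate does not depend on [CO] (zero order in CO).
Step 3: rate = 0.34 × (0.22)^2 = 0.016456 M/s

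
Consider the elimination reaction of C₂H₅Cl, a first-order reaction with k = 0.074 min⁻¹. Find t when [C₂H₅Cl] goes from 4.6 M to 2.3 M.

9.367 min

Step 1: For first-order: t = ln([C₂H₅Cl]₀/[C₂H₅Cl])/k
Step 2: t = ln(4.6/2.3)/0.074
Step 3: t = ln(2)/0.074
Step 4: t = 0.6931/0.074 = 9.367 min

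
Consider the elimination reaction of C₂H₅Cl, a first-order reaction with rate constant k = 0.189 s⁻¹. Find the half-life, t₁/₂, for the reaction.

3.667 s

Step 1: For a first-order reaction, t₁/₂ = ln(2)/k
Step 2: t₁/₂ = ln(2)/0.189
Step 3: t₁/₂ = 0.6931/0.189 = 3.667 s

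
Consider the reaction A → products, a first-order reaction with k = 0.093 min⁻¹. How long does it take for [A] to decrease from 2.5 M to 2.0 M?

2.399 min

Step 1: For first-order: t = ln([A]₀/[A])/k
Step 2: t = ln(2.5/2.0)/0.093
Step 3: t = ln(1.25)/0.093
Step 4: t = 0.2231/0.093 = 2.399 min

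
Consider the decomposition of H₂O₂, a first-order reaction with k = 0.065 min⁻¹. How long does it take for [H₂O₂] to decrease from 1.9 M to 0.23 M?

32.49 min

Step 1: For first-order: t = ln([H₂O₂]₀/[H₂O₂])/k
Step 2: t = ln(1.9/0.23)/0.065
Step 3: t = ln(8.261)/0.065
Step 4: t = 2.112/0.065 = 32.49 min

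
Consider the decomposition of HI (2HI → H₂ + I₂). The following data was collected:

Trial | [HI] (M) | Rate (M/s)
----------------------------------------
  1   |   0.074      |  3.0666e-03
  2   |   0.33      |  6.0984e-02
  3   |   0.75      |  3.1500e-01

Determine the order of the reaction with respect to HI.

second order (2)

Step 1: Compare trials to find order n where rate₂/rate₁ = ([HI]₂/[HI]₁)^n
Step 2: rate₂/rate₁ = 6.0984e-02/3.0666e-03 = 19.89
Step 3: [HI]₂/[HI]₁ = 0.33/0.074 = 4.459
Step 4: n = ln(19.89)/ln(4.459) = 2.00 ≈ 2
Step 5: The reaction is second order in HI.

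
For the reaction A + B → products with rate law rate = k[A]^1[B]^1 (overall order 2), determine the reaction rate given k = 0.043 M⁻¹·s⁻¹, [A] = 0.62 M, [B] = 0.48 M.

0.0128 M/s

Step 1: The rate law is rate = k[A]^1[B]^1, overall order = 1+1 = 2
Step 2: Substitute values: rate = 0.043 × (0.62)^1 × (0.48)^1
Step 3: rate = 0.043 × 0.62 × 0.48 = 0.0127968 M/s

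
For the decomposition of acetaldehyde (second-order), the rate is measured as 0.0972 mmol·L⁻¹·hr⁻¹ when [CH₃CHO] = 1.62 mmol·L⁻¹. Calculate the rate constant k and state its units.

0.03704 (mmol·L⁻¹)⁻¹·hr⁻¹

Step 1: rate = k[CH₃CHO]^2, so k = rate / [CH₃CHO]^2.
Step 2: k = 0.0972 / (1.62)^2 = 0.0972 / 2.624.
Step 3: k = 0.03704 (mmol·L⁻¹)⁻¹·hr⁻¹.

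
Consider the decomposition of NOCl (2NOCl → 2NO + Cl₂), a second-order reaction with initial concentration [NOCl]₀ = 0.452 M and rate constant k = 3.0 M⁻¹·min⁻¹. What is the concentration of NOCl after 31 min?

0.0105 M

Step 1: For a second-order reaction: 1/[NOCl] = 1/[NOCl]₀ + kt
Step 2: 1/[NOCl] = 1/0.452 + 3.0 × 31
Step 3: 1/[NOCl] = 2.212 + 93 = 95.21
Step 4: [NOCl] = 1/95.21 = 0.0105 M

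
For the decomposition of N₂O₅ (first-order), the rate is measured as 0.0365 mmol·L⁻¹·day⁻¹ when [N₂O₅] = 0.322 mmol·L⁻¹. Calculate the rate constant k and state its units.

0.1134 day⁻¹

Step 1: rate = k[N₂O₅]^1, so k = rate / [N₂O₅]^1.
Step 2: k = 0.0365 / (0.322)^1 = 0.0365 / 0.322.
Step 3: k = 0.1134 day⁻¹.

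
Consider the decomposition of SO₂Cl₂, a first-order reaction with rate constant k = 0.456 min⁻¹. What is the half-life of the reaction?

1.52 min

Step 1: For a first-order reaction, t₁/₂ = ln(2)/k
Step 2: t₁/₂ = ln(2)/0.456
Step 3: t₁/₂ = 0.6931/0.456 = 1.52 min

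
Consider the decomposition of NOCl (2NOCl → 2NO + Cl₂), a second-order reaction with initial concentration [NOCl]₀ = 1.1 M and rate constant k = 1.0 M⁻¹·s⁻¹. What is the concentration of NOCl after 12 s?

0.07746 M

Step 1: For a second-order reaction: 1/[NOCl] = 1/[NOCl]₀ + kt
Step 2: 1/[NOCl] = 1/1.1 + 1.0 × 12
Step 3: 1/[NOCl] = 0.9091 + 12 = 12.91
Step 4: [NOCl] = 1/12.91 = 0.07746 M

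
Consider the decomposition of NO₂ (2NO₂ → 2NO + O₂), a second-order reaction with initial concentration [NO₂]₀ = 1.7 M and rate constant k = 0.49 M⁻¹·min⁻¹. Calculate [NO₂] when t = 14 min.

0.1343 M

Step 1: For a second-order reaction: 1/[NO₂] = 1/[NO₂]₀ + kt
Step 2: 1/[NO₂] = 1/1.7 + 0.49 × 14
Step 3: 1/[NO₂] = 0.5882 + 6.86 = 7.448
Step 4: [NO₂] = 1/7.448 = 0.1343 M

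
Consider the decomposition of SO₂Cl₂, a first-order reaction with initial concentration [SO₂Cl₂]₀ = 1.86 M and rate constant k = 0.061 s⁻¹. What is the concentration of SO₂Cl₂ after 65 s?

0.03528 M

Step 1: For a first-order reaction: [SO₂Cl₂] = [SO₂Cl₂]₀ × e^(-kt)
Step 2: [SO₂Cl₂] = 1.86 × e^(-0.061 × 65)
Step 3: [SO₂Cl₂] = 1.86 × e^(-3.965)
Step 4: [SO₂Cl₂] = 1.86 × 0.018968 = 0.03528 M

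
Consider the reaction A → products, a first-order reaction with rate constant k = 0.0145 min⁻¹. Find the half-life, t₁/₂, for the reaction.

47.8 min

Step 1: For a first-order reaction, t₁/₂ = ln(2)/k
Step 2: t₁/₂ = ln(2)/0.0145
Step 3: t₁/₂ = 0.6931/0.0145 = 47.8 min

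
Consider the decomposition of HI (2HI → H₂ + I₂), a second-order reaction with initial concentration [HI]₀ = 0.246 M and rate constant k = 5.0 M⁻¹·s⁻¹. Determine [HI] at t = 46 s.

0.004272 M

Step 1: For a second-order reaction: 1/[HI] = 1/[HI]₀ + kt
Step 2: 1/[HI] = 1/0.246 + 5.0 × 46
Step 3: 1/[HI] = 4.065 + 230 = 234.1
Step 4: [HI] = 1/234.1 = 0.004272 M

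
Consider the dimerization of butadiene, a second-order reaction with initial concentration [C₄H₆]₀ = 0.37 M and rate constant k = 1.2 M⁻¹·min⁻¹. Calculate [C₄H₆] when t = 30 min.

0.02584 M

Step 1: For a second-order reaction: 1/[C₄H₆] = 1/[C₄H₆]₀ + kt
Step 2: 1/[C₄H₆] = 1/0.37 + 1.2 × 30
Step 3: 1/[C₄H₆] = 2.703 + 36 = 38.7
Step 4: [C₄H₆] = 1/38.7 = 0.02584 M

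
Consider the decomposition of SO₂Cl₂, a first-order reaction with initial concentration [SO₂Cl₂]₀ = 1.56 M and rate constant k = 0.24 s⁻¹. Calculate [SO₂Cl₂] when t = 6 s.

0.3696 M

Step 1: For a first-order reaction: [SO₂Cl₂] = [SO₂Cl₂]₀ × e^(-kt)
Step 2: [SO₂Cl₂] = 1.56 × e^(-0.24 × 6)
Step 3: [SO₂Cl₂] = 1.56 × e^(-1.44)
Step 4: [SO₂Cl₂] = 1.56 × 0.236928 = 0.3696 M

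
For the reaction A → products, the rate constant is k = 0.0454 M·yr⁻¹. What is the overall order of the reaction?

zeroth order (0)

Step 1: The units of k for an nth-order reaction are (concentration)^(1-n)·(time)⁻¹.
Step 2: Here k has units M·yr⁻¹, so the concentration exponent is 1.
Step 3: 1 - n = 1 ⇒ n = 0. The reaction is zeroth order.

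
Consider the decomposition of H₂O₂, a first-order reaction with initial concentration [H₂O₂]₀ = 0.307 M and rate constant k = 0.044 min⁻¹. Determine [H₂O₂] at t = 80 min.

0.009087 M

Step 1: For a first-order reaction: [H₂O₂] = [H₂O₂]₀ × e^(-kt)
Step 2: [H₂O₂] = 0.307 × e^(-0.044 × 80)
Step 3: [H₂O₂] = 0.307 × e^(-3.52)
Step 4: [H₂O₂] = 0.307 × 0.0295994 = 0.009087 M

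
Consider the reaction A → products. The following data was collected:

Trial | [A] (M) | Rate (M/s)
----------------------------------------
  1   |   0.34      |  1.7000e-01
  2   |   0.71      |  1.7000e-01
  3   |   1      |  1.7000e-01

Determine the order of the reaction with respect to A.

zeroth order (0)

Step 1: Compare trials - when concentration changes, rate stays constant.
Step 2: rate₂/rate₁ = 1.7000e-01/1.7000e-01 = 1
Step 3: [A]₂/[A]₁ = 0.71/0.34 = 2.088
Step 4: Since rate ratio ≈ (conc ratio)^0, the reaction is zeroth order.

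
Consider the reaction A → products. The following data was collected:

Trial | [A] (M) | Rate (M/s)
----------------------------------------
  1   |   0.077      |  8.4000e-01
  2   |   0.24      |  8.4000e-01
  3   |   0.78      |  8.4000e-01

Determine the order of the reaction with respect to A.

zeroth order (0)

Step 1: Compare trials - when concentration changes, rate stays constant.
Step 2: rate₂/rate₁ = 8.4000e-01/8.4000e-01 = 1
Step 3: [A]₂/[A]₁ = 0.24/0.077 = 3.117
Step 4: Since rate ratio ≈ (conc ratio)^0, the reaction is zeroth order.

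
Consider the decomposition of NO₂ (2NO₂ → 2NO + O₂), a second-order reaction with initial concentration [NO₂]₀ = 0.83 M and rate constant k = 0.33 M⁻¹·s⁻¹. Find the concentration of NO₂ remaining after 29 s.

0.09281 M

Step 1: For a second-order reaction: 1/[NO₂] = 1/[NO₂]₀ + kt
Step 2: 1/[NO₂] = 1/0.83 + 0.33 × 29
Step 3: 1/[NO₂] = 1.205 + 9.57 = 10.77
Step 4: [NO₂] = 1/10.77 = 0.09281 M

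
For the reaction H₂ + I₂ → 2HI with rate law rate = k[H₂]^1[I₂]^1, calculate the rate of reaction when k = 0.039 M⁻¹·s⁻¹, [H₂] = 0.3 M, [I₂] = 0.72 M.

0.008424 M/s

Step 1: The rate law is rate = k[H₂]^1[I₂]^1
Step 2: Substitute: rate = 0.039 × (0.3)^1 × (0.72)^1
Step 3: rate = 0.039 × 0.3 × 0.72 = 0.008424 M/s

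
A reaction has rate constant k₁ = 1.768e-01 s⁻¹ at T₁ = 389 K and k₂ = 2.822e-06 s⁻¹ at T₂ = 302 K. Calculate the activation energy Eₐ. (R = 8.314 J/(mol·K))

124.0 kJ/mol

Step 1: Use the two-temperature Arrhenius form: ln(k₂/k₁) = -Eₐ/R × (1/T₂ - 1/T₁)
Step 2: ln(k₂/k₁) = ln(2.822e-06/1.768e-01) = ln(1.59615e-05) = -11.0453
Step 3: 1/T₂ - 1/T₁ = 1/302 - 1/389 = 7.405642e-04 K⁻¹
Step 4: Eₐ = -R × ln(k₂/k₁) / (1/T₂ - 1/T₁) = -8.314 × -11.0453 / 7.405642e-04
Step 5: Eₐ = 1.2400e+05 J/mol = 124.0 kJ/mol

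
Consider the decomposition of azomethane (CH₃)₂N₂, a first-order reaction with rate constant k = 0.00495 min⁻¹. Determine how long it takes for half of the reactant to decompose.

140 min

Step 1: For a first-order reaction, t₁/₂ = ln(2)/k
Step 2: t₁/₂ = ln(2)/0.00495
Step 3: t₁/₂ = 0.6931/0.00495 = 140 min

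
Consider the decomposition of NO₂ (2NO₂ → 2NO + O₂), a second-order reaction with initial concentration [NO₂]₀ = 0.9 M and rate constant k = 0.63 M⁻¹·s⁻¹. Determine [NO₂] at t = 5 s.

0.2347 M

Step 1: For a second-order reaction: 1/[NO₂] = 1/[NO₂]₀ + kt
Step 2: 1/[NO₂] = 1/0.9 + 0.63 × 5
Step 3: 1/[NO₂] = 1.111 + 3.15 = 4.261
Step 4: [NO₂] = 1/4.261 = 0.2347 M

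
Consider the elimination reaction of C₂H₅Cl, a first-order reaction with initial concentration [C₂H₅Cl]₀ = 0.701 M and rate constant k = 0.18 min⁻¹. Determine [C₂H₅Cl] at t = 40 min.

0.0005234 M

Step 1: For a first-order reaction: [C₂H₅Cl] = [C₂H₅Cl]₀ × e^(-kt)
Step 2: [C₂H₅Cl] = 0.701 × e^(-0.18 × 40)
Step 3: [C₂H₅Cl] = 0.701 × e^(-7.2)
Step 4: [C₂H₅Cl] = 0.701 × 0.000746586 = 0.0005234 M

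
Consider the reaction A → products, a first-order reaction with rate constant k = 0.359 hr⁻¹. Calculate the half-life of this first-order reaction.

1.931 hr

Step 1: For a first-order reaction, t₁/₂ = ln(2)/k
Step 2: t₁/₂ = ln(2)/0.359
Step 3: t₁/₂ = 0.6931/0.359 = 1.931 hr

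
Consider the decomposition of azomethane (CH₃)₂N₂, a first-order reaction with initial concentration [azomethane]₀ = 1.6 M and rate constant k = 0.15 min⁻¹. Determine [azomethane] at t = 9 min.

0.4148 M

Step 1: For a first-order reaction: [azomethane] = [azomethane]₀ × e^(-kt)
Step 2: [azomethane] = 1.6 × e^(-0.15 × 9)
Step 3: [azomethane] = 1.6 × e^(-1.35)
Step 4: [azomethane] = 1.6 × 0.25924 = 0.4148 M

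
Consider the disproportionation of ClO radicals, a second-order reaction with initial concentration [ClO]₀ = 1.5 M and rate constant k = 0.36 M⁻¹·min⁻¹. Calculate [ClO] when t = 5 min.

0.4054 M

Step 1: For a second-order reaction: 1/[ClO] = 1/[ClO]₀ + kt
Step 2: 1/[ClO] = 1/1.5 + 0.36 × 5
Step 3: 1/[ClO] = 0.6667 + 1.8 = 2.467
Step 4: [ClO] = 1/2.467 = 0.4054 M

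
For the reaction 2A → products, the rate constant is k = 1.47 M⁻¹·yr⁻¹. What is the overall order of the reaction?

second order (2)

Step 1: The units of k for an nth-order reaction are (concentration)^(1-n)·(time)⁻¹.
Step 2: Here k has units M⁻¹·yr⁻¹, so the concentration exponent is -1.
Step 3: 1 - n = -1 ⇒ n = 2. The reaction is second order.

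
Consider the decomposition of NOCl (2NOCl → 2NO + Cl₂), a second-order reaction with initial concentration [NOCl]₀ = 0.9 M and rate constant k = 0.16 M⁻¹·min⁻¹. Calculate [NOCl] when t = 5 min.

0.5233 M

Step 1: For a second-order reaction: 1/[NOCl] = 1/[NOCl]₀ + kt
Step 2: 1/[NOCl] = 1/0.9 + 0.16 × 5
Step 3: 1/[NOCl] = 1.111 + 0.8 = 1.911
Step 4: [NOCl] = 1/1.911 = 0.5233 M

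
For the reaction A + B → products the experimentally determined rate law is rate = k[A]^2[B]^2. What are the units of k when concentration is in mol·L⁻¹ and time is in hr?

(mol·L⁻¹)⁻³·hr⁻¹

Step 1: Overall order = 2 + 2 = 4.
Step 2: rate has units mol·L⁻¹·hr⁻¹; [A]^2[B]^2 has units (mol·L⁻¹)^4.
Step 3: k = rate/([A]^2[B]^2), so units of k = (mol·L⁻¹)^(1-4)·hr⁻¹ = (mol·L⁻¹)⁻³·hr⁻¹.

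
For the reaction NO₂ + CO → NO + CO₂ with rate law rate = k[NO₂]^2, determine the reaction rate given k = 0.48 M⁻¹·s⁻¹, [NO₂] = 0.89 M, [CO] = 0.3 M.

0.3802 M/s

Step 1: The rate law is rate = k[NO₂]^2
Step 2: Note that the rate does not depend on [CO] (zero order in CO).
Step 3: rate = 0.48 × (0.89)^2 = 0.380208 M/s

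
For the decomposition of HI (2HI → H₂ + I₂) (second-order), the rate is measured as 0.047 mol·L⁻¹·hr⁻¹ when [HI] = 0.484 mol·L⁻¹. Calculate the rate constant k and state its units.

0.2006 (mol·L⁻¹)⁻¹·hr⁻¹

Step 1: rate = k[HI]^2, so k = rate / [HI]^2.
Step 2: k = 0.047 / (0.484)^2 = 0.047 / 0.2343.
Step 3: k = 0.2006 (mol·L⁻¹)⁻¹·hr⁻¹.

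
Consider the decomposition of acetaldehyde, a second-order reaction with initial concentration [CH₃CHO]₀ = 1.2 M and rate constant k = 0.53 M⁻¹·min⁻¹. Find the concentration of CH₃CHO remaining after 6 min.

0.2492 M

Step 1: For a second-order reaction: 1/[CH₃CHO] = 1/[CH₃CHO]₀ + kt
Step 2: 1/[CH₃CHO] = 1/1.2 + 0.53 × 6
Step 3: 1/[CH₃CHO] = 0.8333 + 3.18 = 4.013
Step 4: [CH₃CHO] = 1/4.013 = 0.2492 M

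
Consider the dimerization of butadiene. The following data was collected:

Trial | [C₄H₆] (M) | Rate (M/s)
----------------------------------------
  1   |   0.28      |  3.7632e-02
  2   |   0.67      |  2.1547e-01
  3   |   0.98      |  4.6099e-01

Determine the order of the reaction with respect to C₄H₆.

second order (2)

Step 1: Compare trials to find order n where rate₂/rate₁ = ([C₄H₆]₂/[C₄H₆]₁)^n
Step 2: rate₂/rate₁ = 2.1547e-01/3.7632e-02 = 5.726
Step 3: [C₄H₆]₂/[C₄H₆]₁ = 0.67/0.28 = 2.393
Step 4: n = ln(5.726)/ln(2.393) = 2.00 ≈ 2
Step 5: The reaction is second order in C₄H₆.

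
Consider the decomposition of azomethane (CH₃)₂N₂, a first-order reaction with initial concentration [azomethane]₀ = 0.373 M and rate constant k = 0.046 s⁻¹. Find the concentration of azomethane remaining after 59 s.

0.02472 M

Step 1: For a first-order reaction: [azomethane] = [azomethane]₀ × e^(-kt)
Step 2: [azomethane] = 0.373 × e^(-0.046 × 59)
Step 3: [azomethane] = 0.373 × e^(-2.714)
Step 4: [azomethane] = 0.373 × 0.0662712 = 0.02472 M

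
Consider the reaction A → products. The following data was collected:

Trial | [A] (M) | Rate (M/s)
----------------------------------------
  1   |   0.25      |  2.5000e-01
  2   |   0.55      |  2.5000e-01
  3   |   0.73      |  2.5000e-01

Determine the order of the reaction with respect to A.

zeroth order (0)

Step 1: Compare trials - when concentration changes, rate stays constant.
Step 2: rate₂/rate₁ = 2.5000e-01/2.5000e-01 = 1
Step 3: [A]₂/[A]₁ = 0.55/0.25 = 2.2
Step 4: Since rate ratio ≈ (conc ratio)^0, the reaction is zeroth order.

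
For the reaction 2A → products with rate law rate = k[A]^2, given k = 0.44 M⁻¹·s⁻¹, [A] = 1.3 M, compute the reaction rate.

0.7436 M/s

Step 1: Identify the rate law: rate = k[A]^2
Step 2: Substitute values: rate = 0.44 × (1.3)^2
Step 3: Calculate: rate = 0.44 × 1.69 = 0.7436 M/s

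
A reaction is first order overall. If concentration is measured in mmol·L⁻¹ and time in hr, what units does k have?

hr⁻¹

Step 1: For overall order n, rate = k × (concentration)^n.
Step 2: Rate has units mmol·L⁻¹·hr⁻¹; concentration term has units (mmol·L⁻¹)^1.
Step 3: k = rate / (concentration)^n, so units of k = (mmol·L⁻¹)^(1-1)·hr⁻¹ = hr⁻¹.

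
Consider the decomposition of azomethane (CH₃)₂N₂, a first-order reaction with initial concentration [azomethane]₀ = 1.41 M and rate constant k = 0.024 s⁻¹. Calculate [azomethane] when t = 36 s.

0.5943 M

Step 1: For a first-order reaction: [azomethane] = [azomethane]₀ × e^(-kt)
Step 2: [azomethane] = 1.41 × e^(-0.024 × 36)
Step 3: [azomethane] = 1.41 × e^(-0.864)
Step 4: [azomethane] = 1.41 × 0.421473 = 0.5943 M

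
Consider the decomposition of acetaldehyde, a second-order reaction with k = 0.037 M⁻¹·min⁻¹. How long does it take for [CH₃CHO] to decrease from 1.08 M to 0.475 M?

31.87 min

Step 1: For second-order: t = (1/[CH₃CHO] - 1/[CH₃CHO]₀)/k
Step 2: t = (1/0.475 - 1/1.08)/0.037
Step 3: t = (2.105 - 0.9259)/0.037
Step 4: t = 1.179/0.037 = 31.87 min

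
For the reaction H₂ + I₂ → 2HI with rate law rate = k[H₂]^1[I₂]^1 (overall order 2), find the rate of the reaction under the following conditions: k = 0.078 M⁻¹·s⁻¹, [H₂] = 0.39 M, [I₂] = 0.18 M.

0.005476 M/s

Step 1: The rate law is rate = k[H₂]^1[I₂]^1, overall order = 1+1 = 2
Step 2: Substitute values: rate = 0.078 × (0.39)^1 × (0.18)^1
Step 3: rate = 0.078 × 0.39 × 0.18 = 0.0054756 M/s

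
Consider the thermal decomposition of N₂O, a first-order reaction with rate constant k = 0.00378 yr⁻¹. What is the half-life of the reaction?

183.4 yr

Step 1: For a first-order reaction, t₁/₂ = ln(2)/k
Step 2: t₁/₂ = ln(2)/0.00378
Step 3: t₁/₂ = 0.6931/0.00378 = 183.4 yr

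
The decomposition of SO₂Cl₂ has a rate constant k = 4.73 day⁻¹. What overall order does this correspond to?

first order (1)

Step 1: The units of k for an nth-order reaction are (concentration)^(1-n)·(time)⁻¹.
Step 2: Here k has units day⁻¹, so the concentration exponent is 0.
Step 3: 1 - n = 0 ⇒ n = 1. The reaction is first order.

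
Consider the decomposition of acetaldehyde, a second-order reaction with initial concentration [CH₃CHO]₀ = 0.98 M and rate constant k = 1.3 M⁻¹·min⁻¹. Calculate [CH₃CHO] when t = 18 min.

0.04095 M

Step 1: For a second-order reaction: 1/[CH₃CHO] = 1/[CH₃CHO]₀ + kt
Step 2: 1/[CH₃CHO] = 1/0.98 + 1.3 × 18
Step 3: 1/[CH₃CHO] = 1.02 + 23.4 = 24.42
Step 4: [CH₃CHO] = 1/24.42 = 0.04095 M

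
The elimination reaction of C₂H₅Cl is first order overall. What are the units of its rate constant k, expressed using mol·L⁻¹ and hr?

hr⁻¹

Step 1: For overall order n, rate = k × (concentration)^n.
Step 2: Rate has units mol·L⁻¹·hr⁻¹; concentration term has units (mol·L⁻¹)^1.
Step 3: k = rate / (concentration)^n, so units of k = (mol·L⁻¹)^(1-1)·hr⁻¹ = hr⁻¹.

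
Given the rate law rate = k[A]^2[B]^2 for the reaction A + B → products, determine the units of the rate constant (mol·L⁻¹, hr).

(mol·L⁻¹)⁻³·hr⁻¹

Step 1: Overall order = 2 + 2 = 4.
Step 2: rate has units mol·L⁻¹·hr⁻¹; [A]^2[B]^2 has units (mol·L⁻¹)^4.
Step 3: k = rate/([A]^2[B]^2), so units of k = (mol·L⁻¹)^(1-4)·hr⁻¹ = (mol·L⁻¹)⁻³·hr⁻¹.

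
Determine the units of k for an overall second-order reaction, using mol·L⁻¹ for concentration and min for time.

(mol·L⁻¹)⁻¹·min⁻¹

Step 1: For overall order n, rate = k × (concentration)^n.
Step 2: Rate has units mol·L⁻¹·min⁻¹; concentration term has units (mol·L⁻¹)^2.
Step 3: k = rate / (concentration)^n, so units of k = (mol·L⁻¹)^(1-2)·min⁻¹ = (mol·L⁻¹)⁻¹·min⁻¹.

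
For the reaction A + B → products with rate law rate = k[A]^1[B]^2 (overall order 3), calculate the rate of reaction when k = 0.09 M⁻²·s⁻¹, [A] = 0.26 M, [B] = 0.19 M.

0.0008447 M/s

Step 1: The rate law is rate = k[A]^1[B]^2, overall order = 1+2 = 3
Step 2: Substitute values: rate = 0.09 × (0.26)^1 × (0.19)^2
Step 3: rate = 0.09 × 0.26 × 0.0361 = 0.00084474 M/s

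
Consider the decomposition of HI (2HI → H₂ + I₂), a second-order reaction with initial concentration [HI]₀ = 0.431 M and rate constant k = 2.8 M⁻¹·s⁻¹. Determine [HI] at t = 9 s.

0.03634 M

Step 1: For a second-order reaction: 1/[HI] = 1/[HI]₀ + kt
Step 2: 1/[HI] = 1/0.431 + 2.8 × 9
Step 3: 1/[HI] = 2.32 + 25.2 = 27.52
Step 4: [HI] = 1/27.52 = 0.03634 M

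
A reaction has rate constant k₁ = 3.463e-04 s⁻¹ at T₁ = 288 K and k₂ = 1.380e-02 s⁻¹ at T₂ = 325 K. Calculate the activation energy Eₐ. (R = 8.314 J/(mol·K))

77.5 kJ/mol

Step 1: Use the two-temperature Arrhenius form: ln(k₂/k₁) = -Eₐ/R × (1/T₂ - 1/T₁)
Step 2: ln(k₂/k₁) = ln(1.380e-02/3.463e-04) = ln(39.8498) = 3.68512
Step 3: 1/T₂ - 1/T₁ = 1/325 - 1/288 = -3.952991e-04 K⁻¹
Step 4: Eₐ = -R × ln(k₂/k₁) / (1/T₂ - 1/T₁) = -8.314 × 3.68512 / -3.952991e-04
Step 5: Eₐ = 7.7506e+04 J/mol = 77.5 kJ/mol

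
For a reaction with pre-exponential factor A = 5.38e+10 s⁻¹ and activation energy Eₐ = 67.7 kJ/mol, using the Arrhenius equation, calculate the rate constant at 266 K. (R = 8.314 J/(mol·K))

2.73e-03 s⁻¹

Step 1: Use the Arrhenius equation: k = A × exp(-Eₐ/RT)
Step 2: Convert Eₐ to J/mol: 67.7 kJ/mol = 67700 J/mol
Step 3: Calculate the exponent: -Eₐ/(RT) = -67700/(8.314 × 266) = -30.61237
Step 4: k = 5.38e+10 × exp(-30.61237)
Step 5: k = 5.38e+10 × 5.07244e-14 = 2.7290e-03 s⁻¹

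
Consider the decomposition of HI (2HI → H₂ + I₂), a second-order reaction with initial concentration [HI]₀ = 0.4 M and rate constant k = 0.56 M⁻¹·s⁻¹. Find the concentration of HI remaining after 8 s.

0.1433 M

Step 1: For a second-order reaction: 1/[HI] = 1/[HI]₀ + kt
Step 2: 1/[HI] = 1/0.4 + 0.56 × 8
Step 3: 1/[HI] = 2.5 + 4.48 = 6.98
Step 4: [HI] = 1/6.98 = 0.1433 M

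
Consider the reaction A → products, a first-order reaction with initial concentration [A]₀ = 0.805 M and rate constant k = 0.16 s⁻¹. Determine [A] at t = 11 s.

0.1385 M

Step 1: For a first-order reaction: [A] = [A]₀ × e^(-kt)
Step 2: [A] = 0.805 × e^(-0.16 × 11)
Step 3: [A] = 0.805 × e^(-1.76)
Step 4: [A] = 0.805 × 0.172045 = 0.1385 M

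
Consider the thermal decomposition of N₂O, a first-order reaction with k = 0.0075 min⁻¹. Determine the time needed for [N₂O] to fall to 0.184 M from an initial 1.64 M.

291.7 min

Step 1: For first-order: t = ln([N₂O]₀/[N₂O])/k
Step 2: t = ln(1.64/0.184)/0.0075
Step 3: t = ln(8.913)/0.0075
Step 4: t = 2.188/0.0075 = 291.7 min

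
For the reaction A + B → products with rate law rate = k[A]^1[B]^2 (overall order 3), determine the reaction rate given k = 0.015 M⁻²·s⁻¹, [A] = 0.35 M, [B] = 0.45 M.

0.001063 M/s

Step 1: The rate law is rate = k[A]^1[B]^2, overall order = 1+2 = 3
Step 2: Substitute values: rate = 0.015 × (0.35)^1 × (0.45)^2
Step 3: rate = 0.015 × 0.35 × 0.2025 = 0.00106313 M/s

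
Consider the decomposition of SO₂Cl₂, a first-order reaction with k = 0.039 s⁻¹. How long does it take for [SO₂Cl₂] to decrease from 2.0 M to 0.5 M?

35.55 s

Step 1: For first-order: t = ln([SO₂Cl₂]₀/[SO₂Cl₂])/k
Step 2: t = ln(2.0/0.5)/0.039
Step 3: t = ln(4)/0.039
Step 4: t = 1.386/0.039 = 35.55 s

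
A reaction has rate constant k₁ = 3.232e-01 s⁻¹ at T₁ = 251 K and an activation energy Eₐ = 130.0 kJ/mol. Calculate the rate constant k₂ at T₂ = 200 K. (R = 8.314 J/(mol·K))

4.079e-08 s⁻¹

Step 1: Use the two-temperature Arrhenius form: ln(k₂/k₁) = -Eₐ/R × (1/T₂ - 1/T₁)
Step 2: Convert Eₐ to J/mol: 130.0 kJ/mol = 130000 J/mol
Step 3: 1/T₂ - 1/T₁ = 1/200 - 1/251 = 1.015936e-03 K⁻¹
Step 4: ln(k₂/k₁) = -130000/8.314 × 1.015936e-03 = -15.88546
Step 5: k₂ = k₁ × exp(-15.88546) = 3.232e-01 × 1.26192e-07 = 4.079e-08 s⁻¹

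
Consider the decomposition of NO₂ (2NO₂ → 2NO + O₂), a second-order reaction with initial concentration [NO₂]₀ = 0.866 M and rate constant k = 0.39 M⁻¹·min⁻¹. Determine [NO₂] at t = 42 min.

0.05703 M

Step 1: For a second-order reaction: 1/[NO₂] = 1/[NO₂]₀ + kt
Step 2: 1/[NO₂] = 1/0.866 + 0.39 × 42
Step 3: 1/[NO₂] = 1.155 + 16.38 = 17.53
Step 4: [NO₂] = 1/17.53 = 0.05703 M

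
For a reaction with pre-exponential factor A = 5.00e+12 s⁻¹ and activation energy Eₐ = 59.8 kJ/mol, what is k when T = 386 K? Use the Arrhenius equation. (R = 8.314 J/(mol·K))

4.04e+04 s⁻¹

Step 1: Use the Arrhenius equation: k = A × exp(-Eₐ/RT)
Step 2: Convert Eₐ to J/mol: 59.8 kJ/mol = 59800 J/mol
Step 3: Calculate the exponent: -Eₐ/(RT) = -59800/(8.314 × 386) = -18.63390
Step 4: k = 5.00e+12 × exp(-18.63390)
Step 5: k = 5.00e+12 × 8.07979e-09 = 4.0399e+04 s⁻¹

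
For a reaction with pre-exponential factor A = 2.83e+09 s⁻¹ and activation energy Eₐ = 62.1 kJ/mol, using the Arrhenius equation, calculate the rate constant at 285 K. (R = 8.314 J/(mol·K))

1.17e-02 s⁻¹

Step 1: Use the Arrhenius equation: k = A × exp(-Eₐ/RT)
Step 2: Convert Eₐ to J/mol: 62.1 kJ/mol = 62100 J/mol
Step 3: Calculate the exponent: -Eₐ/(RT) = -62100/(8.314 × 285) = -26.20817
Step 4: k = 2.83e+09 × exp(-26.20817)
Step 5: k = 2.83e+09 × 4.14893e-12 = 1.1741e-02 s⁻¹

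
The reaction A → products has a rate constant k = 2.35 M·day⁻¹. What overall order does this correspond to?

zeroth order (0)

Step 1: The units of k for an nth-order reaction are (concentration)^(1-n)·(time)⁻¹.
Step 2: Here k has units M·day⁻¹, so the concentration exponent is 1.
Step 3: 1 - n = 1 ⇒ n = 0. The reaction is zeroth order.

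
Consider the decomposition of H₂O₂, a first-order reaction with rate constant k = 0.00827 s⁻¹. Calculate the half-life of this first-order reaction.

83.81 s

Step 1: For a first-order reaction, t₁/₂ = ln(2)/k
Step 2: t₁/₂ = ln(2)/0.00827
Step 3: t₁/₂ = 0.6931/0.00827 = 83.81 s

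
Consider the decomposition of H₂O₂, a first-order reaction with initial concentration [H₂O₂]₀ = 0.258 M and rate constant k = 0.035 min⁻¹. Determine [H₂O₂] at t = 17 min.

0.1423 M

Step 1: For a first-order reaction: [H₂O₂] = [H₂O₂]₀ × e^(-kt)
Step 2: [H₂O₂] = 0.258 × e^(-0.035 × 17)
Step 3: [H₂O₂] = 0.258 × e^(-0.595)
Step 4: [H₂O₂] = 0.258 × 0.551563 = 0.1423 M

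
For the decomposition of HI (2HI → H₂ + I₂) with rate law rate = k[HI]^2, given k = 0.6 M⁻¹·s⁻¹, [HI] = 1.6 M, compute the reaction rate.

1.536 M/s

Step 1: Identify the rate law: rate = k[HI]^2
Step 2: Substitute values: rate = 0.6 × (1.6)^2
Step 3: Calculate: rate = 0.6 × 2.56 = 1.536 M/s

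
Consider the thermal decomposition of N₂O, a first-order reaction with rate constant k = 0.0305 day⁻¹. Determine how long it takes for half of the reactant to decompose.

22.73 day

Step 1: For a first-order reaction, t₁/₂ = ln(2)/k
Step 2: t₁/₂ = ln(2)/0.0305
Step 3: t₁/₂ = 0.6931/0.0305 = 22.73 day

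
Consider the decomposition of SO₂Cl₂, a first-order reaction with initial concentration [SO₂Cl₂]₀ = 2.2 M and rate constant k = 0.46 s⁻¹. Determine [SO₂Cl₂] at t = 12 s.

0.008813 M

Step 1: For a first-order reaction: [SO₂Cl₂] = [SO₂Cl₂]₀ × e^(-kt)
Step 2: [SO₂Cl₂] = 2.2 × e^(-0.46 × 12)
Step 3: [SO₂Cl₂] = 2.2 × e^(-5.52)
Step 4: [SO₂Cl₂] = 2.2 × 0.00400585 = 0.008813 M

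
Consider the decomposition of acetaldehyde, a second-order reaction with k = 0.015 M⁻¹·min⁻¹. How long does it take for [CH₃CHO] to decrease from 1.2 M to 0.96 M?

13.89 min

Step 1: For second-order: t = (1/[CH₃CHO] - 1/[CH₃CHO]₀)/k
Step 2: t = (1/0.96 - 1/1.2)/0.015
Step 3: t = (1.042 - 0.8333)/0.015
Step 4: t = 0.2083/0.015 = 13.89 min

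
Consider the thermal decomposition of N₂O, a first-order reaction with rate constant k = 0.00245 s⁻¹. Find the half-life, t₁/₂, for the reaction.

282.9 s

Step 1: For a first-order reaction, t₁/₂ = ln(2)/k
Step 2: t₁/₂ = ln(2)/0.00245
Step 3: t₁/₂ = 0.6931/0.00245 = 282.9 s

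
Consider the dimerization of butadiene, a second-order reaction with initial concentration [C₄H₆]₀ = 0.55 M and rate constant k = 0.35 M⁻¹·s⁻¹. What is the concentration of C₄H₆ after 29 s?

0.08355 M

Step 1: For a second-order reaction: 1/[C₄H₆] = 1/[C₄H₆]₀ + kt
Step 2: 1/[C₄H₆] = 1/0.55 + 0.35 × 29
Step 3: 1/[C₄H₆] = 1.818 + 10.15 = 11.97
Step 4: [C₄H₆] = 1/11.97 = 0.08355 M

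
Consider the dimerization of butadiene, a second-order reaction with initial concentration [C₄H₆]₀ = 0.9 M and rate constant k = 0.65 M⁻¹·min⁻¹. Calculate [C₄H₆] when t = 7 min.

0.1766 M

Step 1: For a second-order reaction: 1/[C₄H₆] = 1/[C₄H₆]₀ + kt
Step 2: 1/[C₄H₆] = 1/0.9 + 0.65 × 7
Step 3: 1/[C₄H₆] = 1.111 + 4.55 = 5.661
Step 4: [C₄H₆] = 1/5.661 = 0.1766 M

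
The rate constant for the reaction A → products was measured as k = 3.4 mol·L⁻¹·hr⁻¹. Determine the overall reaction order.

zeroth order (0)

Step 1: The units of k for an nth-order reaction are (concentration)^(1-n)·(time)⁻¹.
Step 2: Here k has units mol·L⁻¹·hr⁻¹, so the concentration exponent is 1.
Step 3: 1 - n = 1 ⇒ n = 0. The reaction is zeroth order.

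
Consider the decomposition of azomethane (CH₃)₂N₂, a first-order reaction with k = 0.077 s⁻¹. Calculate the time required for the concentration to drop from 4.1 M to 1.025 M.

18 s

Step 1: For first-order: t = ln([azomethane]₀/[azomethane])/k
Step 2: t = ln(4.1/1.025)/0.077
Step 3: t = ln(4)/0.077
Step 4: t = 1.386/0.077 = 18 s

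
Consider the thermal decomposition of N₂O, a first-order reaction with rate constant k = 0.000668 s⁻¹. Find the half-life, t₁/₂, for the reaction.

1038 s

Step 1: For a first-order reaction, t₁/₂ = ln(2)/k
Step 2: t₁/₂ = ln(2)/0.000668
Step 3: t₁/₂ = 0.6931/0.000668 = 1038 s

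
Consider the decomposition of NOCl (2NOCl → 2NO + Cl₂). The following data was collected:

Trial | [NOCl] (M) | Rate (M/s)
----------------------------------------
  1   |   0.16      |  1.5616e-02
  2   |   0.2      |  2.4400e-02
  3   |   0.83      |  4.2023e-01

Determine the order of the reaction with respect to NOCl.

second order (2)

Step 1: Compare trials to find order n where rate₂/rate₁ = ([NOCl]₂/[NOCl]₁)^n
Step 2: rate₂/rate₁ = 2.4400e-02/1.5616e-02 = 1.563
Step 3: [NOCl]₂/[NOCl]₁ = 0.2/0.16 = 1.25
Step 4: n = ln(1.563)/ln(1.25) = 2.00 ≈ 2
Step 5: The reaction is second order in NOCl.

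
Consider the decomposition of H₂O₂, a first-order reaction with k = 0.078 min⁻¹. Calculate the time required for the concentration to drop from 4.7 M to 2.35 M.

8.887 min

Step 1: For first-order: t = ln([H₂O₂]₀/[H₂O₂])/k
Step 2: t = ln(4.7/2.35)/0.078
Step 3: t = ln(2)/0.078
Step 4: t = 0.6931/0.078 = 8.887 min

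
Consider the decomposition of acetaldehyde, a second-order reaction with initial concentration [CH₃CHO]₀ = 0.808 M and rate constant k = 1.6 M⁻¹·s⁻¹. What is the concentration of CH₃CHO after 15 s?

0.03962 M

Step 1: For a second-order reaction: 1/[CH₃CHO] = 1/[CH₃CHO]₀ + kt
Step 2: 1/[CH₃CHO] = 1/0.808 + 1.6 × 15
Step 3: 1/[CH₃CHO] = 1.238 + 24 = 25.24
Step 4: [CH₃CHO] = 1/25.24 = 0.03962 M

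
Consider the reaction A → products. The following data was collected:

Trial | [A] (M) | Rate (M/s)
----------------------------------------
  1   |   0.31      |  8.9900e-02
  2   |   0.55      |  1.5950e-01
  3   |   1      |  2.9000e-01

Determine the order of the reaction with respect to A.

first order (1)

Step 1: Compare trials to find order n where rate₂/rate₁ = ([A]₂/[A]₁)^n
Step 2: rate₂/rate₁ = 1.5950e-01/8.9900e-02 = 1.774
Step 3: [A]₂/[A]₁ = 0.55/0.31 = 1.774
Step 4: n = ln(1.774)/ln(1.774) = 1.00 ≈ 1
Step 5: The reaction is first order in A.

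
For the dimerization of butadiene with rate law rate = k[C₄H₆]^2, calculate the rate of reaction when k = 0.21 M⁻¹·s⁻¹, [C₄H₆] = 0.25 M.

0.01312 M/s

Step 1: Identify the rate law: rate = k[C₄H₆]^2
Step 2: Substitute values: rate = 0.21 × (0.25)^2
Step 3: Calculate: rate = 0.21 × 0.0625 = 0.013125 M/s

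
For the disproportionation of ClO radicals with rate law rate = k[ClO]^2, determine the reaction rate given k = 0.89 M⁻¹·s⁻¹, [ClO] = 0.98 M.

0.8548 M/s

Step 1: Identify the rate law: rate = k[ClO]^2
Step 2: Substitute values: rate = 0.89 × (0.98)^2
Step 3: Calculate: rate = 0.89 × 0.9604 = 0.854756 M/s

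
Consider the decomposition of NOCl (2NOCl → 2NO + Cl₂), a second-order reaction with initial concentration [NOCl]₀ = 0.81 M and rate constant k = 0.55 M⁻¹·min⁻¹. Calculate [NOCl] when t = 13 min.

0.1193 M

Step 1: For a second-order reaction: 1/[NOCl] = 1/[NOCl]₀ + kt
Step 2: 1/[NOCl] = 1/0.81 + 0.55 × 13
Step 3: 1/[NOCl] = 1.235 + 7.15 = 8.385
Step 4: [NOCl] = 1/8.385 = 0.1193 M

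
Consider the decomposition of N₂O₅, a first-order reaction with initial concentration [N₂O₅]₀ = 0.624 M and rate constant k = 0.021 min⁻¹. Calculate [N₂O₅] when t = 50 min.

0.2184 M

Step 1: For a first-order reaction: [N₂O₅] = [N₂O₅]₀ × e^(-kt)
Step 2: [N₂O₅] = 0.624 × e^(-0.021 × 50)
Step 3: [N₂O₅] = 0.624 × e^(-1.05)
Step 4: [N₂O₅] = 0.624 × 0.349938 = 0.2184 M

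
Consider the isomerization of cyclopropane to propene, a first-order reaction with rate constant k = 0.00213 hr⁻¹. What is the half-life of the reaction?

325.4 hr

Step 1: For a first-order reaction, t₁/₂ = ln(2)/k
Step 2: t₁/₂ = ln(2)/0.00213
Step 3: t₁/₂ = 0.6931/0.00213 = 325.4 hr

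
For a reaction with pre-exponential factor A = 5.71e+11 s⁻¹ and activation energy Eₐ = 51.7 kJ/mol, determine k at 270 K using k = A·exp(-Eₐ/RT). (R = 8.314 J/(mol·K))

5.68e+01 s⁻¹

Step 1: Use the Arrhenius equation: k = A × exp(-Eₐ/RT)
Step 2: Convert Eₐ to J/mol: 51.7 kJ/mol = 51700 J/mol
Step 3: Calculate the exponent: -Eₐ/(RT) = -51700/(8.314 × 270) = -23.03121
Step 4: k = 5.71e+11 × exp(-23.03121)
Step 5: k = 5.71e+11 × 9.94655e-11 = 5.6795e+01 s⁻¹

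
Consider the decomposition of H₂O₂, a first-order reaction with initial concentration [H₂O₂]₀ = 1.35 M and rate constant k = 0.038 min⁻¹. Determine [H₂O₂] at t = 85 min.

0.0534 M

Step 1: For a first-order reaction: [H₂O₂] = [H₂O₂]₀ × e^(-kt)
Step 2: [H₂O₂] = 1.35 × e^(-0.038 × 85)
Step 3: [H₂O₂] = 1.35 × e^(-3.23)
Step 4: [H₂O₂] = 1.35 × 0.0395575 = 0.0534 M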